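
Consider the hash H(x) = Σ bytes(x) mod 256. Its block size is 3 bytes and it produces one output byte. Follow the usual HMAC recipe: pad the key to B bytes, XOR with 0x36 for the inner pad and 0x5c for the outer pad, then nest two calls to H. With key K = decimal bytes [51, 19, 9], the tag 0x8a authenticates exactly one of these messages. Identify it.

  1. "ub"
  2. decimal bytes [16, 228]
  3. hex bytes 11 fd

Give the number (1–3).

3

Key decimal bytes [51, 19, 9] = 33 13 09 is exactly B = 3 bytes: K' = 33 13 09.
K' ⊕ ipad = 05 25 3f; K' ⊕ opad = 6f 4f 55.
m1: inner = H(05 25 3f 75 62) = 40; tag = H(6f 4f 55 40) = 53
m2: inner = H(05 25 3f 10 e4) = 5d; tag = H(6f 4f 55 5d) = 70
m3: inner = H(05 25 3f 11 fd) = 77; tag = H(6f 4f 55 77) = 8a ← matches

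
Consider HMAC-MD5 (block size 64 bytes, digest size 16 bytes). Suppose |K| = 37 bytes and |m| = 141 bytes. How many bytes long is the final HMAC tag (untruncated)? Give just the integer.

The tag is one MD5 digest: 16 bytes.

16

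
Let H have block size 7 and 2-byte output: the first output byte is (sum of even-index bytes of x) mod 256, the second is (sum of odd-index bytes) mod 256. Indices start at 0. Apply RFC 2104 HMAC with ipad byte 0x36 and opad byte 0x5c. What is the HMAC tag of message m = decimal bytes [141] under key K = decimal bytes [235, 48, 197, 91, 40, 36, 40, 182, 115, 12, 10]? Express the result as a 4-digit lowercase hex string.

Key decimal bytes [235, 48, 197, 91, 40, 36, 40, 182, 115, 12, 10] = eb 30 c5 5b 28 24 28 b6 73 0c 0a is 11 bytes > B = 7, so hash it first: H(key) = 7d 71, then zero-pad to 7 bytes: K' = 7d 71 00 00 00 00 00.
K' ⊕ ipad = 4b 47 36 36 36 36 36.  K' ⊕ opad = 21 2d 5c 5c 5c 5c 5c.
Inner input = (K'⊕ipad) ∥ m = 4b 47 36 36 36 36 36 ∥ 8d.
Inner hash: even-index sum = 237 mod 256 = 237; odd-index sum = 320 mod 256 = 64 → ed 40.
Outer input = (K'⊕opad) ∥ inner = 21 2d 5c 5c 5c 5c 5c ∥ ed 40.
Outer hash (tag): even-index sum = 373 mod 256 = 117; odd-index sum = 466 mod 256 = 210 → 75 d2.

75d2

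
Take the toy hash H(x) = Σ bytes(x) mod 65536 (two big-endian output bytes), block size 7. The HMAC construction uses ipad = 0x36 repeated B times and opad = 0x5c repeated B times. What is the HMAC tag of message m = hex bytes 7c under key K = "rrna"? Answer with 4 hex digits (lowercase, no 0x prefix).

0236

Key "rrna" = 72 72 6e 61 is 4 bytes ≤ B = 7; zero-pad to 7 bytes: K' = 72 72 6e 61 00 00 00.
K' ⊕ ipad = 44 44 58 57 36 36 36.  K' ⊕ opad = 2e 2e 32 3d 5c 5c 5c.
Inner input = (K'⊕ipad) ∥ m = 44 44 58 57 36 36 36 ∥ 7c.
Inner hash: sum = 68+68+88+87+54+54+54+124 = 597 → 02 55.
Outer input = (K'⊕opad) ∥ inner = 2e 2e 32 3d 5c 5c 5c ∥ 02 55.
Outer hash (tag): sum = 46+46+50+61+92+92+92+2+85 = 566 → 02 36.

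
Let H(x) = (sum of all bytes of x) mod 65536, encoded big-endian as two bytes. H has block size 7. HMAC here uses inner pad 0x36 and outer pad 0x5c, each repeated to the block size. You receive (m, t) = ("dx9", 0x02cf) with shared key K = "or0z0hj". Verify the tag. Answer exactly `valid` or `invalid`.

invalid

Key "or0z0hj" = 6f 72 30 7a 30 68 6a is exactly B = 7 bytes: K' = 6f 72 30 7a 30 68 6a.
K' ⊕ ipad = 59 44 06 4c 06 5e 5c; K' ⊕ opad = 33 2e 6c 26 6c 34 36.
Inner hash: sum = 89+68+6+76+6+94+92+100+120+57 = 708 → 02 c4.
Outer hash (recomputed tag): sum = 51+46+108+38+108+52+54+2+196 = 655 → 02 8f.
Recomputed tag = 028f; claimed = 02cf → mismatch.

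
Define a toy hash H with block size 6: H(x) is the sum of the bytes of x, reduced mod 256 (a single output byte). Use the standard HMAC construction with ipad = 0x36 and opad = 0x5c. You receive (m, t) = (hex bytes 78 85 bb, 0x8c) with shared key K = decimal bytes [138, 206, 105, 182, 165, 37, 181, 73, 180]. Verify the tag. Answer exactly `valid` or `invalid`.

Key decimal bytes [138, 206, 105, 182, 165, 37, 181, 73, 180] = 8a ce 69 b6 a5 25 b5 49 b4 is 9 bytes > B = 6, so hash it first: H(key) = f3, then zero-pad to 6 bytes: K' = f3 00 00 00 00 00.
K' ⊕ ipad = c5 36 36 36 36 36; K' ⊕ opad = af 5c 5c 5c 5c 5c.
Inner hash: sum = 197+54+54+54+54+54+120+133+187 = 907; mod 256 = 139 → 8b.
Outer hash (recomputed tag): sum = 175+92+92+92+92+92+139 = 774; mod 256 = 6 → 06.
Recomputed tag = 06; claimed = 8c → mismatch.

invalid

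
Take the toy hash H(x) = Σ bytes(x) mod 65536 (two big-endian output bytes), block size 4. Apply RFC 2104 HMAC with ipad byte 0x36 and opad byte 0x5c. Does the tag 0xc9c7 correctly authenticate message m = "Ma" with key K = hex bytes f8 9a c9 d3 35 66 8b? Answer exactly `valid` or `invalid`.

Key hex bytes f8 9a c9 d3 35 66 8b is 7 bytes > B = 4, so hash it first: H(key) = 04 54, then zero-pad to 4 bytes: K' = 04 54 00 00.
K' ⊕ ipad = 32 62 36 36; K' ⊕ opad = 58 08 5c 5c.
Inner hash: sum = 50+98+54+54+77+97 = 430 → 01 ae.
Outer hash (recomputed tag): sum = 88+8+92+92+1+174 = 455 → 01 c7.
Recomputed tag = 01c7; claimed = c9c7 → mismatch.

invalid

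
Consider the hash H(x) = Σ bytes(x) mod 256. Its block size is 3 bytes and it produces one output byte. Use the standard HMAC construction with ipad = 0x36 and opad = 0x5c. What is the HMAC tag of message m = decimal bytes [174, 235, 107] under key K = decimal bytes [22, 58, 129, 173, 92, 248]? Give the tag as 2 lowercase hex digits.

9a

Key decimal bytes [22, 58, 129, 173, 92, 248] = 16 3a 81 ad 5c f8 is 6 bytes > B = 3, so hash it first: H(key) = d2, then zero-pad to 3 bytes: K' = d2 00 00.
K' ⊕ ipad = e4 36 36.  K' ⊕ opad = 8e 5c 5c.
Inner input = (K'⊕ipad) ∥ m = e4 36 36 ∥ ae eb 6b.
Inner hash: sum = 228+54+54+174+235+107 = 852; mod 256 = 84 → 54.
Outer input = (K'⊕opad) ∥ inner = 8e 5c 5c ∥ 54.
Outer hash (tag): sum = 142+92+92+84 = 410; mod 256 = 154 → 9a.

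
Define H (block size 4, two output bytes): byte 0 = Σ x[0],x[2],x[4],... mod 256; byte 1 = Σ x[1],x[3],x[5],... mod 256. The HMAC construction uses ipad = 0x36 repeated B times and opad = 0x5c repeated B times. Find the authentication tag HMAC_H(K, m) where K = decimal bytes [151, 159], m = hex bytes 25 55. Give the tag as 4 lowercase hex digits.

Key decimal bytes [151, 159] = 97 9f is 2 bytes ≤ B = 4; zero-pad to 4 bytes: K' = 97 9f 00 00.
K' ⊕ ipad = a1 a9 36 36.  K' ⊕ opad = cb c3 5c 5c.
Inner input = (K'⊕ipad) ∥ m = a1 a9 36 36 ∥ 25 55.
Inner hash: even-index sum = 252 mod 256 = 252; odd-index sum = 308 mod 256 = 52 → fc 34.
Outer input = (K'⊕opad) ∥ inner = cb c3 5c 5c ∥ fc 34.
Outer hash (tag): even-index sum = 547 mod 256 = 35; odd-index sum = 339 mod 256 = 83 → 23 53.

2353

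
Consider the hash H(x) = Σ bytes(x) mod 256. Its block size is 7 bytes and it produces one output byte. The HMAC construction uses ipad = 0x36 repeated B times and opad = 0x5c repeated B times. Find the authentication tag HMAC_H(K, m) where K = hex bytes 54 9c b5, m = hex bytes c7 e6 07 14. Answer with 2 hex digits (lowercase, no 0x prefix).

50

Key hex bytes 54 9c b5 is 3 bytes ≤ B = 7; zero-pad to 7 bytes: K' = 54 9c b5 00 00 00 00.
K' ⊕ ipad = 62 aa 83 36 36 36 36.  K' ⊕ opad = 08 c0 e9 5c 5c 5c 5c.
Inner input = (K'⊕ipad) ∥ m = 62 aa 83 36 36 36 36 ∥ c7 e6 07 14.
Inner hash: sum = 98+170+131+54+54+54+54+199+230+7+20 = 1071; mod 256 = 47 → 2f.
Outer input = (K'⊕opad) ∥ inner = 08 c0 e9 5c 5c 5c 5c ∥ 2f.
Outer hash (tag): sum = 8+192+233+92+92+92+92+47 = 848; mod 256 = 80 → 50.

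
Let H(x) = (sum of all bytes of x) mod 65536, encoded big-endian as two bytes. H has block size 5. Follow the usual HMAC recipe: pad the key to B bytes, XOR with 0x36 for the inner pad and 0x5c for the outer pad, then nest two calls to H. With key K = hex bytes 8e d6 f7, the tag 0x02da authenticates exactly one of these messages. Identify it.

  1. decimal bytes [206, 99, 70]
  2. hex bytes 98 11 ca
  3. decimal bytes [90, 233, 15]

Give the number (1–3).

Key hex bytes 8e d6 f7 is 3 bytes ≤ B = 5; zero-pad to 5 bytes: K' = 8e d6 f7 00 00.
K' ⊕ ipad = b8 e0 c1 36 36; K' ⊕ opad = d2 8a ab 5c 5c.
m1: inner = H(b8 e0 c1 36 36 ce 63 46) = 04 3c; tag = H(d2 8a ab 5c 5c 04 3c) = 02ff
m2: inner = H(b8 e0 c1 36 36 98 11 ca) = 04 38; tag = H(d2 8a ab 5c 5c 04 38) = 02fb
m3: inner = H(b8 e0 c1 36 36 5a e9 0f) = 04 17; tag = H(d2 8a ab 5c 5c 04 17) = 02da ← matches

3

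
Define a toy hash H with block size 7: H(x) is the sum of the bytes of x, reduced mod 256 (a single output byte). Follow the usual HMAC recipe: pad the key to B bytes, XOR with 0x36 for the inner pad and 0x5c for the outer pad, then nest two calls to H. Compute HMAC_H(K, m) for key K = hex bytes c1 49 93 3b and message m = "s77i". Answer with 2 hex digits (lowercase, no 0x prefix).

10

Key hex bytes c1 49 93 3b is 4 bytes ≤ B = 7; zero-pad to 7 bytes: K' = c1 49 93 3b 00 00 00.
K' ⊕ ipad = f7 7f a5 0d 36 36 36.  K' ⊕ opad = 9d 15 cf 67 5c 5c 5c.
Inner input = (K'⊕ipad) ∥ m = f7 7f a5 0d 36 36 36 ∥ 73 37 37 69.
Inner hash: sum = 247+127+165+13+54+54+54+115+55+55+105 = 1044; mod 256 = 20 → 14.
Outer input = (K'⊕opad) ∥ inner = 9d 15 cf 67 5c 5c 5c ∥ 14.
Outer hash (tag): sum = 157+21+207+103+92+92+92+20 = 784; mod 256 = 16 → 10.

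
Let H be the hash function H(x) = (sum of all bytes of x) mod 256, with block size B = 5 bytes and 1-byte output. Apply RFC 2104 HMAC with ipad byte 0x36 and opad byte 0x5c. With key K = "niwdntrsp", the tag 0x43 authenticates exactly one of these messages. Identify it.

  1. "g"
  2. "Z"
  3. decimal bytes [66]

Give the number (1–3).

1

Key "niwdntrsp" = 6e 69 77 64 6e 74 72 73 70 is 9 bytes > B = 5, so hash it first: H(key) = e9, then zero-pad to 5 bytes: K' = e9 00 00 00 00.
K' ⊕ ipad = df 36 36 36 36; K' ⊕ opad = b5 5c 5c 5c 5c.
m1: inner = H(df 36 36 36 36 67) = 1e; tag = H(b5 5c 5c 5c 5c 1e) = 43 ← matches
m2: inner = H(df 36 36 36 36 5a) = 11; tag = H(b5 5c 5c 5c 5c 11) = 36
m3: inner = H(df 36 36 36 36 42) = f9; tag = H(b5 5c 5c 5c 5c f9) = 1e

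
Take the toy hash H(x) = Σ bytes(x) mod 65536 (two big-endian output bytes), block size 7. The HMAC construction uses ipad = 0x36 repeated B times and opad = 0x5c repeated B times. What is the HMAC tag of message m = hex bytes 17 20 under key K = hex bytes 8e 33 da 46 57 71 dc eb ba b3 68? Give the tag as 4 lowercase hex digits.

Key hex bytes 8e 33 da 46 57 71 dc eb ba b3 68 is 11 bytes > B = 7, so hash it first: H(key) = 06 45, then zero-pad to 7 bytes: K' = 06 45 00 00 00 00 00.
K' ⊕ ipad = 30 73 36 36 36 36 36.  K' ⊕ opad = 5a 19 5c 5c 5c 5c 5c.
Inner input = (K'⊕ipad) ∥ m = 30 73 36 36 36 36 36 ∥ 17 20.
Inner hash: sum = 48+115+54+54+54+54+54+23+32 = 488 → 01 e8.
Outer input = (K'⊕opad) ∥ inner = 5a 19 5c 5c 5c 5c 5c ∥ 01 e8.
Outer hash (tag): sum = 90+25+92+92+92+92+92+1+232 = 808 → 03 28.

0328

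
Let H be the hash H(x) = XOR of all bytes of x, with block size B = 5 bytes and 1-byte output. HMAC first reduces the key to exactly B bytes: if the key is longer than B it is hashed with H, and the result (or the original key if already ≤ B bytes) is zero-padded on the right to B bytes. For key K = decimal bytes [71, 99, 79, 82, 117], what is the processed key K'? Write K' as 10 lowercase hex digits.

Key decimal bytes [71, 99, 79, 82, 117] = 47 63 4f 52 75 is exactly B = 5 bytes: K' = 47 63 4f 52 75.

47634f5275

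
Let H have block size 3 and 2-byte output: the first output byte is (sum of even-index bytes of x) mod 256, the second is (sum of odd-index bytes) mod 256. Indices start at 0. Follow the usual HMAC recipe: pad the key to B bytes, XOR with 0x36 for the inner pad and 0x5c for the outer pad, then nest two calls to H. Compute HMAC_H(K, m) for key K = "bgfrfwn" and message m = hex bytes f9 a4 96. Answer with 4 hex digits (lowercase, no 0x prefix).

Key "bgfrfwn" = 62 67 66 72 66 77 6e is 7 bytes > B = 3, so hash it first: H(key) = 9c 50, then zero-pad to 3 bytes: K' = 9c 50 00.
K' ⊕ ipad = aa 66 36.  K' ⊕ opad = c0 0c 5c.
Inner input = (K'⊕ipad) ∥ m = aa 66 36 ∥ f9 a4 96.
Inner hash: even-index sum = 388 mod 256 = 132; odd-index sum = 501 mod 256 = 245 → 84 f5.
Outer input = (K'⊕opad) ∥ inner = c0 0c 5c ∥ 84 f5.
Outer hash (tag): even-index sum = 529 mod 256 = 17; odd-index sum = 144 mod 256 = 144 → 11 90.

1190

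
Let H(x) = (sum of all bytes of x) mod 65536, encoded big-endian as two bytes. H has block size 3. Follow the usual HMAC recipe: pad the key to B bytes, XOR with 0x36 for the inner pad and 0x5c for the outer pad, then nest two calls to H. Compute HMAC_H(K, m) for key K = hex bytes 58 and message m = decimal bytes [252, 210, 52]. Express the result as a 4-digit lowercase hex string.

019a

Key hex bytes 58 is 1 byte ≤ B = 3; zero-pad to 3 bytes: K' = 58 00 00.
K' ⊕ ipad = 6e 36 36.  K' ⊕ opad = 04 5c 5c.
Inner input = (K'⊕ipad) ∥ m = 6e 36 36 ∥ fc d2 34.
Inner hash: sum = 110+54+54+252+210+52 = 732 → 02 dc.
Outer input = (K'⊕opad) ∥ inner = 04 5c 5c ∥ 02 dc.
Outer hash (tag): sum = 4+92+92+2+220 = 410 → 01 9a.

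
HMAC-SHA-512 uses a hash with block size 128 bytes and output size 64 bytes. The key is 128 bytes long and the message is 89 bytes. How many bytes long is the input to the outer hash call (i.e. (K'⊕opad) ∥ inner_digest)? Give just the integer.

192

Key is 128 ≤ 128 bytes, zero-padded: |K'| = 128.
Outer input = (K'⊕opad) ∥ H(inner) → 128 + 64 = 192 bytes.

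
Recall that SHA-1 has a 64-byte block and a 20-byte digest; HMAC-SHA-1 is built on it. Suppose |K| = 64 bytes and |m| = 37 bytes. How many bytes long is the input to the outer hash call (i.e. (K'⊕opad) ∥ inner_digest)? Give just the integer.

Key is 64 ≤ 64 bytes, zero-padded: |K'| = 64.
Outer input = (K'⊕opad) ∥ H(inner) → 64 + 20 = 84 bytes.

84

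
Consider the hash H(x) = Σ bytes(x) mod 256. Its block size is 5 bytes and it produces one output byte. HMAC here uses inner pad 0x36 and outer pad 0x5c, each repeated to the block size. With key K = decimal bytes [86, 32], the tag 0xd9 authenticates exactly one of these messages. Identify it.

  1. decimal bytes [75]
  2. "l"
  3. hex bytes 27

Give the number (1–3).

Key decimal bytes [86, 32] = 56 20 is 2 bytes ≤ B = 5; zero-pad to 5 bytes: K' = 56 20 00 00 00.
K' ⊕ ipad = 60 16 36 36 36; K' ⊕ opad = 0a 7c 5c 5c 5c.
m1: inner = H(60 16 36 36 36 4b) = 63; tag = H(0a 7c 5c 5c 5c 63) = fd
m2: inner = H(60 16 36 36 36 6c) = 84; tag = H(0a 7c 5c 5c 5c 84) = 1e
m3: inner = H(60 16 36 36 36 27) = 3f; tag = H(0a 7c 5c 5c 5c 3f) = d9 ← matches

3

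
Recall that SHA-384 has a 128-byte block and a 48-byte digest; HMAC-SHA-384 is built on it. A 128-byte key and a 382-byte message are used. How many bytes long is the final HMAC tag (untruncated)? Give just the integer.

The tag is one SHA-384 digest: 48 bytes.

48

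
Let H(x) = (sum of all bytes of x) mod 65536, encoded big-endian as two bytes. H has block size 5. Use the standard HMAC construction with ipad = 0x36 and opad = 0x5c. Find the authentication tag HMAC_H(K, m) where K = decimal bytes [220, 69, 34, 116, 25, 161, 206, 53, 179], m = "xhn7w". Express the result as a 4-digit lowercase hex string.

02ca

Key decimal bytes [220, 69, 34, 116, 25, 161, 206, 53, 179] = dc 45 22 74 19 a1 ce 35 b3 is 9 bytes > B = 5, so hash it first: H(key) = 04 27, then zero-pad to 5 bytes: K' = 04 27 00 00 00.
K' ⊕ ipad = 32 11 36 36 36.  K' ⊕ opad = 58 7b 5c 5c 5c.
Inner input = (K'⊕ipad) ∥ m = 32 11 36 36 36 ∥ 78 68 6e 37 77.
Inner hash: sum = 50+17+54+54+54+120+104+110+55+119 = 737 → 02 e1.
Outer input = (K'⊕opad) ∥ inner = 58 7b 5c 5c 5c ∥ 02 e1.
Outer hash (tag): sum = 88+123+92+92+92+2+225 = 714 → 02 ca.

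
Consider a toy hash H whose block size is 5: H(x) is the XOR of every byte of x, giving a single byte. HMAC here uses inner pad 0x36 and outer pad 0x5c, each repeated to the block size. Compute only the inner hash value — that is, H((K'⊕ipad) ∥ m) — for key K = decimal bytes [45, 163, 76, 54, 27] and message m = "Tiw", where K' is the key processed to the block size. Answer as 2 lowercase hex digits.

Key decimal bytes [45, 163, 76, 54, 27] = 2d a3 4c 36 1b is exactly B = 5 bytes: K' = 2d a3 4c 36 1b.
K' ⊕ ipad = 1b 95 7a 00 2d.
Inner input = 1b 95 7a 00 2d ∥ 54 69 77.
Inner hash: XOR 1b⊕95⊕7a⊕00⊕2d⊕54⊕69⊕77 = 93.

93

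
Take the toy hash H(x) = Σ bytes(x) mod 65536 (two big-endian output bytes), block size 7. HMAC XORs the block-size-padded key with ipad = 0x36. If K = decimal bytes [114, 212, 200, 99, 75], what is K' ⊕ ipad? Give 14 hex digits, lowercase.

44e2fe557d3636

Key decimal bytes [114, 212, 200, 99, 75] = 72 d4 c8 63 4b is 5 bytes ≤ B = 7; zero-pad to 7 bytes: K' = 72 d4 c8 63 4b 00 00.
XOR each byte with 0x36: 72⊕36=44, d4⊕36=e2, c8⊕36=fe, 63⊕36=55, 4b⊕36=7d, 00⊕36=36, 00⊕36=36.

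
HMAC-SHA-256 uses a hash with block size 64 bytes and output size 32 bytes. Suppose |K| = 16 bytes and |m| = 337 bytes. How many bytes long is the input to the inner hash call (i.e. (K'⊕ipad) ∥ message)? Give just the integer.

Key is 16 ≤ 64 bytes, zero-padded: |K'| = 64.
Inner input = (K'⊕ipad) ∥ m → 64 + 337 = 401 bytes.

401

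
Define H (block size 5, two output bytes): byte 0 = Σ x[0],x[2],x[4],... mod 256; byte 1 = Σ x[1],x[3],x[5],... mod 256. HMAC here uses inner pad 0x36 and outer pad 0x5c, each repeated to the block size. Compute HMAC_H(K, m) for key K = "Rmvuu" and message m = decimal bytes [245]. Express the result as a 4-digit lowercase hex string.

f441

Key "Rmvuu" = 52 6d 76 75 75 is exactly B = 5 bytes: K' = 52 6d 76 75 75.
K' ⊕ ipad = 64 5b 40 43 43.  K' ⊕ opad = 0e 31 2a 29 29.
Inner input = (K'⊕ipad) ∥ m = 64 5b 40 43 43 ∥ f5.
Inner hash: even-index sum = 231 mod 256 = 231; odd-index sum = 403 mod 256 = 147 → e7 93.
Outer input = (K'⊕opad) ∥ inner = 0e 31 2a 29 29 ∥ e7 93.
Outer hash (tag): even-index sum = 244 mod 256 = 244; odd-index sum = 321 mod 256 = 65 → f4 41.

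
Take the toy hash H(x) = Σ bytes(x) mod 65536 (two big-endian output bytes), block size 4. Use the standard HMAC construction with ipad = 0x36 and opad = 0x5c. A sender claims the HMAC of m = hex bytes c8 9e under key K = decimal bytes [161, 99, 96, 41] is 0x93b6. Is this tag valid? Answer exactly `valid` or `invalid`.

invalid

Key decimal bytes [161, 99, 96, 41] = a1 63 60 29 is exactly B = 4 bytes: K' = a1 63 60 29.
K' ⊕ ipad = 97 55 56 1f; K' ⊕ opad = fd 3f 3c 75.
Inner hash: sum = 151+85+86+31+200+158 = 711 → 02 c7.
Outer hash (recomputed tag): sum = 253+63+60+117+2+199 = 694 → 02 b6.
Recomputed tag = 02b6; claimed = 93b6 → mismatch.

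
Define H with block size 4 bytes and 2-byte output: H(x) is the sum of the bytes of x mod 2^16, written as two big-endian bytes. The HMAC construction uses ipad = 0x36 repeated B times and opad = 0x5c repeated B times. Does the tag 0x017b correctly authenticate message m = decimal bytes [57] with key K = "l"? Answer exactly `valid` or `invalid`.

invalid

Key "l" = 6c is 1 byte ≤ B = 4; zero-pad to 4 bytes: K' = 6c 00 00 00.
K' ⊕ ipad = 5a 36 36 36; K' ⊕ opad = 30 5c 5c 5c.
Inner hash: sum = 90+54+54+54+57 = 309 → 01 35.
Outer hash (recomputed tag): sum = 48+92+92+92+1+53 = 378 → 01 7a.
Recomputed tag = 017a; claimed = 017b → mismatch.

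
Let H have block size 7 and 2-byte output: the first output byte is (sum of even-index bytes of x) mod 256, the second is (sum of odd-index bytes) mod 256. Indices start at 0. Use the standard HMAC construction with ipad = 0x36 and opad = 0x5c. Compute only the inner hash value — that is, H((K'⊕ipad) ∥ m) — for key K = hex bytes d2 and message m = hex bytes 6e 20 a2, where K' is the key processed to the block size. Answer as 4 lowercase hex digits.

a6b2

Key hex bytes d2 is 1 byte ≤ B = 7; zero-pad to 7 bytes: K' = d2 00 00 00 00 00 00.
K' ⊕ ipad = e4 36 36 36 36 36 36.
Inner input = e4 36 36 36 36 36 36 ∥ 6e 20 a2.
Inner hash: even-index sum = 422 mod 256 = 166; odd-index sum = 434 mod 256 = 178 → a6 b2.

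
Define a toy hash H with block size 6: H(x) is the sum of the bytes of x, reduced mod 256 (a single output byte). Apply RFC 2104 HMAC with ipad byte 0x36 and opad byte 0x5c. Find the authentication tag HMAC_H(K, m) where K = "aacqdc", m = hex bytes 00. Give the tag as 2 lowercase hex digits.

4e

Key "aacqdc" = 61 61 63 71 64 63 is exactly B = 6 bytes: K' = 61 61 63 71 64 63.
K' ⊕ ipad = 57 57 55 47 52 55.  K' ⊕ opad = 3d 3d 3f 2d 38 3f.
Inner input = (K'⊕ipad) ∥ m = 57 57 55 47 52 55 ∥ 00.
Inner hash: sum = 87+87+85+71+82+85+0 = 497; mod 256 = 241 → f1.
Outer input = (K'⊕opad) ∥ inner = 3d 3d 3f 2d 38 3f ∥ f1.
Outer hash (tag): sum = 61+61+63+45+56+63+241 = 590; mod 256 = 78 → 4e.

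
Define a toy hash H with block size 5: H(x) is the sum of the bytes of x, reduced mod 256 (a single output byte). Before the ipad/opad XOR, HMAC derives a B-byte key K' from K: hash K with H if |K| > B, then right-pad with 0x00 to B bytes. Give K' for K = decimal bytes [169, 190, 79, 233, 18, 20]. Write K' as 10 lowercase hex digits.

c500000000

|K| = 6 > B = 5, so first hash the key.
H(K): sum = 169+190+79+233+18+20 = 709; mod 256 = 197 → c5.
Zero-pad H(K) = c5 to 5 bytes: K' = c5 00 00 00 00.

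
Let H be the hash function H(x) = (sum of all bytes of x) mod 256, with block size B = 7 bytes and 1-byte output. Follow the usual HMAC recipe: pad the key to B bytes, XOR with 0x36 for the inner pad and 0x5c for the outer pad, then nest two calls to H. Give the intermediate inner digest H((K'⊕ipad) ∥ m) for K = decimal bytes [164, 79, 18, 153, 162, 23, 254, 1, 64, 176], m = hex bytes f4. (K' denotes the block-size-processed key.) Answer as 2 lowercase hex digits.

a8

Key decimal bytes [164, 79, 18, 153, 162, 23, 254, 1, 64, 176] = a4 4f 12 99 a2 17 fe 01 40 b0 is 10 bytes > B = 7, so hash it first: H(key) = 46, then zero-pad to 7 bytes: K' = 46 00 00 00 00 00 00.
K' ⊕ ipad = 70 36 36 36 36 36 36.
Inner input = 70 36 36 36 36 36 36 ∥ f4.
Inner hash: sum = 112+54+54+54+54+54+54+244 = 680; mod 256 = 168 → a8.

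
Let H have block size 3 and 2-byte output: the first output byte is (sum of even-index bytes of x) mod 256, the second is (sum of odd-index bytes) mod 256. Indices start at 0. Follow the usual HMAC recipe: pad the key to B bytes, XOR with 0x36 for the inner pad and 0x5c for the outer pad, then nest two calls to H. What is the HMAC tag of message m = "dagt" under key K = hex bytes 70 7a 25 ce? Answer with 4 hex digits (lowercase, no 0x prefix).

6ec2

Key hex bytes 70 7a 25 ce is 4 bytes > B = 3, so hash it first: H(key) = 95 48, then zero-pad to 3 bytes: K' = 95 48 00.
K' ⊕ ipad = a3 7e 36.  K' ⊕ opad = c9 14 5c.
Inner input = (K'⊕ipad) ∥ m = a3 7e 36 ∥ 64 61 67 74.
Inner hash: even-index sum = 430 mod 256 = 174; odd-index sum = 329 mod 256 = 73 → ae 49.
Outer input = (K'⊕opad) ∥ inner = c9 14 5c ∥ ae 49.
Outer hash (tag): even-index sum = 366 mod 256 = 110; odd-index sum = 194 mod 256 = 194 → 6e c2.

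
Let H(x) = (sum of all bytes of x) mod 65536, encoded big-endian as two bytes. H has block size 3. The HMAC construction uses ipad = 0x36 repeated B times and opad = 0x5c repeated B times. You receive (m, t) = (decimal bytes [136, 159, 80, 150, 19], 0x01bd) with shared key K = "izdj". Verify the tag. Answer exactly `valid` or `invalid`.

Key "izdj" = 69 7a 64 6a is 4 bytes > B = 3, so hash it first: H(key) = 01 b1, then zero-pad to 3 bytes: K' = 01 b1 00.
K' ⊕ ipad = 37 87 36; K' ⊕ opad = 5d ed 5c.
Inner hash: sum = 55+135+54+136+159+80+150+19 = 788 → 03 14.
Outer hash (recomputed tag): sum = 93+237+92+3+20 = 445 → 01 bd.
Recomputed tag = 01bd; claimed = 01bd → match.

valid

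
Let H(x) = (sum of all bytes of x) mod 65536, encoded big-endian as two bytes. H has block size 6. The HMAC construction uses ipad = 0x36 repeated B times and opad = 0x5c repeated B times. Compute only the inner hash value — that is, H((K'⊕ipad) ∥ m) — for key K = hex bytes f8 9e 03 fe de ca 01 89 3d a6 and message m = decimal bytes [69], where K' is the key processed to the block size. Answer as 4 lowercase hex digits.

Key hex bytes f8 9e 03 fe de ca 01 89 3d a6 is 10 bytes > B = 6, so hash it first: H(key) = 05 ac, then zero-pad to 6 bytes: K' = 05 ac 00 00 00 00.
K' ⊕ ipad = 33 9a 36 36 36 36.
Inner input = 33 9a 36 36 36 36 ∥ 45.
Inner hash: sum = 51+154+54+54+54+54+69 = 490 → 01 ea.

01ea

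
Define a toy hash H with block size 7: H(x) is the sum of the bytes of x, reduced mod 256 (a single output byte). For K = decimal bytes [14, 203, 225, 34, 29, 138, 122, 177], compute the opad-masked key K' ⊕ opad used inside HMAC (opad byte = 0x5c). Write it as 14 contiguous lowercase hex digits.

Key decimal bytes [14, 203, 225, 34, 29, 138, 122, 177] = 0e cb e1 22 1d 8a 7a b1 is 8 bytes > B = 7, so hash it first: H(key) = ae, then zero-pad to 7 bytes: K' = ae 00 00 00 00 00 00.
XOR each byte with 0x5c: ae⊕5c=f2, 00⊕5c=5c, 00⊕5c=5c, 00⊕5c=5c, 00⊕5c=5c, 00⊕5c=5c, 00⊕5c=5c.

f25c5c5c5c5c5c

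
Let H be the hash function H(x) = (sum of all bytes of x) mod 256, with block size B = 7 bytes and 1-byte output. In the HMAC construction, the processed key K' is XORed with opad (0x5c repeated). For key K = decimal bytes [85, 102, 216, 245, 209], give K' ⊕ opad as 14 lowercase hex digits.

Key decimal bytes [85, 102, 216, 245, 209] = 55 66 d8 f5 d1 is 5 bytes ≤ B = 7; zero-pad to 7 bytes: K' = 55 66 d8 f5 d1 00 00.
XOR each byte with 0x5c: 55⊕5c=09, 66⊕5c=3a, d8⊕5c=84, f5⊕5c=a9, d1⊕5c=8d, 00⊕5c=5c, 00⊕5c=5c.

093a84a98d5c5c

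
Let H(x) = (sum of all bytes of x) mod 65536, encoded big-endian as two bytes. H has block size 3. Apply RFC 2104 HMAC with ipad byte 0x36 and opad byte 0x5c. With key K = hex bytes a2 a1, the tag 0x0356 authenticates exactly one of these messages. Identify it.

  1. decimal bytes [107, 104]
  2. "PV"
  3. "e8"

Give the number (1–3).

Key hex bytes a2 a1 is 2 bytes ≤ B = 3; zero-pad to 3 bytes: K' = a2 a1 00.
K' ⊕ ipad = 94 97 36; K' ⊕ opad = fe fd 5c.
m1: inner = H(94 97 36 6b 68) = 02 34; tag = H(fe fd 5c 02 34) = 028d
m2: inner = H(94 97 36 50 56) = 02 07; tag = H(fe fd 5c 02 07) = 0260
m3: inner = H(94 97 36 65 38) = 01 fe; tag = H(fe fd 5c 01 fe) = 0356 ← matches

3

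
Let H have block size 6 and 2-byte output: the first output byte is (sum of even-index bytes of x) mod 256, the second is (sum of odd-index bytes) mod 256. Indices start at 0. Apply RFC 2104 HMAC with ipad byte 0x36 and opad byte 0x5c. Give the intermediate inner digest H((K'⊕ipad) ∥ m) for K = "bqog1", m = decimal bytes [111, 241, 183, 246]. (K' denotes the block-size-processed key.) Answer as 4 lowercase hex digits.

Key "bqog1" = 62 71 6f 67 31 is 5 bytes ≤ B = 6; zero-pad to 6 bytes: K' = 62 71 6f 67 31 00.
K' ⊕ ipad = 54 47 59 51 07 36.
Inner input = 54 47 59 51 07 36 ∥ 6f f1 b7 f6.
Inner hash: even-index sum = 474 mod 256 = 218; odd-index sum = 693 mod 256 = 181 → da b5.

dab5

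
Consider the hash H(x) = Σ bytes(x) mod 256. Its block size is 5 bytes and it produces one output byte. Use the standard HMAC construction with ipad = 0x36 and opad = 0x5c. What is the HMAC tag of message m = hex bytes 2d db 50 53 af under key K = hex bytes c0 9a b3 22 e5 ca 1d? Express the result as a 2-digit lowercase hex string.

Key hex bytes c0 9a b3 22 e5 ca 1d is 7 bytes > B = 5, so hash it first: H(key) = fb, then zero-pad to 5 bytes: K' = fb 00 00 00 00.
K' ⊕ ipad = cd 36 36 36 36.  K' ⊕ opad = a7 5c 5c 5c 5c.
Inner input = (K'⊕ipad) ∥ m = cd 36 36 36 36 ∥ 2d db 50 53 af.
Inner hash: sum = 205+54+54+54+54+45+219+80+83+175 = 1023; mod 256 = 255 → ff.
Outer input = (K'⊕opad) ∥ inner = a7 5c 5c 5c 5c ∥ ff.
Outer hash (tag): sum = 167+92+92+92+92+255 = 790; mod 256 = 22 → 16.

16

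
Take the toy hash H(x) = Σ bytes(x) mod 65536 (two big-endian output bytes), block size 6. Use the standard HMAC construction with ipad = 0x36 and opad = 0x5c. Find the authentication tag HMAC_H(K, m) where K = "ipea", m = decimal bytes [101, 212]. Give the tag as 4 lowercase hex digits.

Key "ipea" = 69 70 65 61 is 4 bytes ≤ B = 6; zero-pad to 6 bytes: K' = 69 70 65 61 00 00.
K' ⊕ ipad = 5f 46 53 57 36 36.  K' ⊕ opad = 35 2c 39 3d 5c 5c.
Inner input = (K'⊕ipad) ∥ m = 5f 46 53 57 36 36 ∥ 65 d4.
Inner hash: sum = 95+70+83+87+54+54+101+212 = 756 → 02 f4.
Outer input = (K'⊕opad) ∥ inner = 35 2c 39 3d 5c 5c ∥ 02 f4.
Outer hash (tag): sum = 53+44+57+61+92+92+2+244 = 645 → 02 85.

0285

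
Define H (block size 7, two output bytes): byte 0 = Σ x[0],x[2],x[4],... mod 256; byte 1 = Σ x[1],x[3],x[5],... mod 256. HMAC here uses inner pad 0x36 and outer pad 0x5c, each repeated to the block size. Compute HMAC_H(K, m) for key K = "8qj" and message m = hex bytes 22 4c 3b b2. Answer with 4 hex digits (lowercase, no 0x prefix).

Key "8qj" = 38 71 6a is 3 bytes ≤ B = 7; zero-pad to 7 bytes: K' = 38 71 6a 00 00 00 00.
K' ⊕ ipad = 0e 47 5c 36 36 36 36.  K' ⊕ opad = 64 2d 36 5c 5c 5c 5c.
Inner input = (K'⊕ipad) ∥ m = 0e 47 5c 36 36 36 36 ∥ 22 4c 3b b2.
Inner hash: even-index sum = 468 mod 256 = 212; odd-index sum = 272 mod 256 = 16 → d4 10.
Outer input = (K'⊕opad) ∥ inner = 64 2d 36 5c 5c 5c 5c ∥ d4 10.
Outer hash (tag): even-index sum = 354 mod 256 = 98; odd-index sum = 441 mod 256 = 185 → 62 b9.

62b9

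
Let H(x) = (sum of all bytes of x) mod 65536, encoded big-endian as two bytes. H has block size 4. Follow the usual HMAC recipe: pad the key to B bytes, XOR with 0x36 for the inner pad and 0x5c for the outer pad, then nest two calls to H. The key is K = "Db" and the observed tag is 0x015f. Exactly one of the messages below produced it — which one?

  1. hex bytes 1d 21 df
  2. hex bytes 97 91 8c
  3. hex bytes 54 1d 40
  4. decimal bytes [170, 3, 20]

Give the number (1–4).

1

Key "Db" = 44 62 is 2 bytes ≤ B = 4; zero-pad to 4 bytes: K' = 44 62 00 00.
K' ⊕ ipad = 72 54 36 36; K' ⊕ opad = 18 3e 5c 5c.
m1: inner = H(72 54 36 36 1d 21 df) = 02 4f; tag = H(18 3e 5c 5c 02 4f) = 015f ← matches
m2: inner = H(72 54 36 36 97 91 8c) = 02 e6; tag = H(18 3e 5c 5c 02 e6) = 01f6
m3: inner = H(72 54 36 36 54 1d 40) = 01 e3; tag = H(18 3e 5c 5c 01 e3) = 01f2
m4: inner = H(72 54 36 36 aa 03 14) = 01 f3; tag = H(18 3e 5c 5c 01 f3) = 0202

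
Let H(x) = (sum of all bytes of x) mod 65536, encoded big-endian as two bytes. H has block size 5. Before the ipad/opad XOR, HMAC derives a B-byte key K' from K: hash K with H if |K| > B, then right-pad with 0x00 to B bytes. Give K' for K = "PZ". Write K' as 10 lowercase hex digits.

505a000000

Key "PZ" = 50 5a is 2 bytes ≤ B = 5; zero-pad to 5 bytes: K' = 50 5a 00 00 00.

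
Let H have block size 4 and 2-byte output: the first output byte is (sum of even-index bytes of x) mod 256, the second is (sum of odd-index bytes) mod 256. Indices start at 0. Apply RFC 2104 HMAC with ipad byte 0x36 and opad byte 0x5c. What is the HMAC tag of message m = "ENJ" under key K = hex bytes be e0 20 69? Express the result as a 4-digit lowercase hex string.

8b74

Key hex bytes be e0 20 69 is exactly B = 4 bytes: K' = be e0 20 69.
K' ⊕ ipad = 88 d6 16 5f.  K' ⊕ opad = e2 bc 7c 35.
Inner input = (K'⊕ipad) ∥ m = 88 d6 16 5f ∥ 45 4e 4a.
Inner hash: even-index sum = 301 mod 256 = 45; odd-index sum = 387 mod 256 = 131 → 2d 83.
Outer input = (K'⊕opad) ∥ inner = e2 bc 7c 35 ∥ 2d 83.
Outer hash (tag): even-index sum = 395 mod 256 = 139; odd-index sum = 372 mod 256 = 116 → 8b 74.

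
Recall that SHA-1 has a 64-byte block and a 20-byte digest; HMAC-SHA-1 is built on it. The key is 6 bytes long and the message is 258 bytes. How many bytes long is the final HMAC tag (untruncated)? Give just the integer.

The tag is one SHA-1 digest: 20 bytes.

20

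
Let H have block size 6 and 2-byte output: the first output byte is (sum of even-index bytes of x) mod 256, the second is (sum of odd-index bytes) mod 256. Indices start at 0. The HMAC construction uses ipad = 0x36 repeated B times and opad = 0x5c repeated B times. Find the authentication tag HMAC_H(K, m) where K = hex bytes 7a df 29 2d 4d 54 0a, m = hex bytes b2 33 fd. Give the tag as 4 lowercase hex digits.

Key hex bytes 7a df 29 2d 4d 54 0a is 7 bytes > B = 6, so hash it first: H(key) = fa 60, then zero-pad to 6 bytes: K' = fa 60 00 00 00 00.
K' ⊕ ipad = cc 56 36 36 36 36.  K' ⊕ opad = a6 3c 5c 5c 5c 5c.
Inner input = (K'⊕ipad) ∥ m = cc 56 36 36 36 36 ∥ b2 33 fd.
Inner hash: even-index sum = 743 mod 256 = 231; odd-index sum = 245 mod 256 = 245 → e7 f5.
Outer input = (K'⊕opad) ∥ inner = a6 3c 5c 5c 5c 5c ∥ e7 f5.
Outer hash (tag): even-index sum = 581 mod 256 = 69; odd-index sum = 489 mod 256 = 233 → 45 e9.

45e9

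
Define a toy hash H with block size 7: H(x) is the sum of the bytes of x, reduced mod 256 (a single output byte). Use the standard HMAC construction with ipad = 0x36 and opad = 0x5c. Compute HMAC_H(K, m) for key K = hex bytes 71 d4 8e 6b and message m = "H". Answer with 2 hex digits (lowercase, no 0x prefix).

fa

Key hex bytes 71 d4 8e 6b is 4 bytes ≤ B = 7; zero-pad to 7 bytes: K' = 71 d4 8e 6b 00 00 00.
K' ⊕ ipad = 47 e2 b8 5d 36 36 36.  K' ⊕ opad = 2d 88 d2 37 5c 5c 5c.
Inner input = (K'⊕ipad) ∥ m = 47 e2 b8 5d 36 36 36 ∥ 48.
Inner hash: sum = 71+226+184+93+54+54+54+72 = 808; mod 256 = 40 → 28.
Outer input = (K'⊕opad) ∥ inner = 2d 88 d2 37 5c 5c 5c ∥ 28.
Outer hash (tag): sum = 45+136+210+55+92+92+92+40 = 762; mod 256 = 250 → fa.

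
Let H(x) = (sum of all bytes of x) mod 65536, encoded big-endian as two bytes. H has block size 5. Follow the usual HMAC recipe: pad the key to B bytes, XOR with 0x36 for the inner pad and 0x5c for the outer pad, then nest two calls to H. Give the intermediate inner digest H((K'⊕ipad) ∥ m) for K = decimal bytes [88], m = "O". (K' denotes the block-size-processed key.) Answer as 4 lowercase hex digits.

Key decimal bytes [88] = 58 is 1 byte ≤ B = 5; zero-pad to 5 bytes: K' = 58 00 00 00 00.
K' ⊕ ipad = 6e 36 36 36 36.
Inner input = 6e 36 36 36 36 ∥ 4f.
Inner hash: sum = 110+54+54+54+54+79 = 405 → 01 95.

0195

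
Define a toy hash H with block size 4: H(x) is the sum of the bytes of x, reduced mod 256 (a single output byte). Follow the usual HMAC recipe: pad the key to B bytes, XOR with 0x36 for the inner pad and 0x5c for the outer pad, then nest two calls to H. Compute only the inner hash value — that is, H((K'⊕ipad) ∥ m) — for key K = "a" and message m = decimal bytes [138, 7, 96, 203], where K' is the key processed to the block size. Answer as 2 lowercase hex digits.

Key "a" = 61 is 1 byte ≤ B = 4; zero-pad to 4 bytes: K' = 61 00 00 00.
K' ⊕ ipad = 57 36 36 36.
Inner input = 57 36 36 36 ∥ 8a 07 60 cb.
Inner hash: sum = 87+54+54+54+138+7+96+203 = 693; mod 256 = 181 → b5.

b5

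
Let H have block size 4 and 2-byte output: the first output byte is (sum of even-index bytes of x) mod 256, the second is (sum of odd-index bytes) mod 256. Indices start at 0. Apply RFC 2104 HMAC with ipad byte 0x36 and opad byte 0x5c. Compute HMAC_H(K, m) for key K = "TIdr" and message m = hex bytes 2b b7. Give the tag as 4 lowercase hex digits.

Key "TIdr" = 54 49 64 72 is exactly B = 4 bytes: K' = 54 49 64 72.
K' ⊕ ipad = 62 7f 52 44.  K' ⊕ opad = 08 15 38 2e.
Inner input = (K'⊕ipad) ∥ m = 62 7f 52 44 ∥ 2b b7.
Inner hash: even-index sum = 223 mod 256 = 223; odd-index sum = 378 mod 256 = 122 → df 7a.
Outer input = (K'⊕opad) ∥ inner = 08 15 38 2e ∥ df 7a.
Outer hash (tag): even-index sum = 287 mod 256 = 31; odd-index sum = 189 mod 256 = 189 → 1f bd.

1fbd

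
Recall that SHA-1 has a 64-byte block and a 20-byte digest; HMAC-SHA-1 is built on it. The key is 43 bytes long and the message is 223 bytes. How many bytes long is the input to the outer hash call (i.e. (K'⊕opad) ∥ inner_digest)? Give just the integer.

Key is 43 ≤ 64 bytes, zero-padded: |K'| = 64.
Outer input = (K'⊕opad) ∥ H(inner) → 64 + 20 = 84 bytes.

84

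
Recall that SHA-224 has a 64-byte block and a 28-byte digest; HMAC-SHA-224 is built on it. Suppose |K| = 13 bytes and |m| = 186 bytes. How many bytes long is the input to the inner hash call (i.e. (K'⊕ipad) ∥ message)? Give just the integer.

Key is 13 ≤ 64 bytes, zero-padded: |K'| = 64.
Inner input = (K'⊕ipad) ∥ m → 64 + 186 = 250 bytes.

250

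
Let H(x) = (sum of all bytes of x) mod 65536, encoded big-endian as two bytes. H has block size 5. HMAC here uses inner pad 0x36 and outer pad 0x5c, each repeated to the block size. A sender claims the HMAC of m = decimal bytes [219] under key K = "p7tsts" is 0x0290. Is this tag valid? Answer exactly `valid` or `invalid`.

Key "p7tsts" = 70 37 74 73 74 73 is 6 bytes > B = 5, so hash it first: H(key) = 02 75, then zero-pad to 5 bytes: K' = 02 75 00 00 00.
K' ⊕ ipad = 34 43 36 36 36; K' ⊕ opad = 5e 29 5c 5c 5c.
Inner hash: sum = 52+67+54+54+54+219 = 500 → 01 f4.
Outer hash (recomputed tag): sum = 94+41+92+92+92+1+244 = 656 → 02 90.
Recomputed tag = 0290; claimed = 0290 → match.

valid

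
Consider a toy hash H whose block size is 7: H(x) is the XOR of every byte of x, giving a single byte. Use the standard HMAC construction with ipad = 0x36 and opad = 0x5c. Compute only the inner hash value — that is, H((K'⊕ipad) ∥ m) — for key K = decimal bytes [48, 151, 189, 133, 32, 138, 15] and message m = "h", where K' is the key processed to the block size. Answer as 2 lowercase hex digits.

64

Key decimal bytes [48, 151, 189, 133, 32, 138, 15] = 30 97 bd 85 20 8a 0f is exactly B = 7 bytes: K' = 30 97 bd 85 20 8a 0f.
K' ⊕ ipad = 06 a1 8b b3 16 bc 39.
Inner input = 06 a1 8b b3 16 bc 39 ∥ 68.
Inner hash: XOR 06⊕a1⊕8b⊕b3⊕16⊕bc⊕39⊕68 = 64.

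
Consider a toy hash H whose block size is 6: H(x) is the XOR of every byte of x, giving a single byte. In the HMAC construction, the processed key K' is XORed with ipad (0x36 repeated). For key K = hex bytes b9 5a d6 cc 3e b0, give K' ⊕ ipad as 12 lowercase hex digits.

8f6ce0fa0886

Key hex bytes b9 5a d6 cc 3e b0 is exactly B = 6 bytes: K' = b9 5a d6 cc 3e b0.
XOR each byte with 0x36: b9⊕36=8f, 5a⊕36=6c, d6⊕36=e0, cc⊕36=fa, 3e⊕36=08, b0⊕36=86.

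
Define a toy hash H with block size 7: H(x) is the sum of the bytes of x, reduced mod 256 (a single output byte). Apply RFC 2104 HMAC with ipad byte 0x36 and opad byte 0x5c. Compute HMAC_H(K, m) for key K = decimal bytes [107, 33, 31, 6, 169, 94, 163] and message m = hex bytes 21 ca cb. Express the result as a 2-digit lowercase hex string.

Key decimal bytes [107, 33, 31, 6, 169, 94, 163] = 6b 21 1f 06 a9 5e a3 is exactly B = 7 bytes: K' = 6b 21 1f 06 a9 5e a3.
K' ⊕ ipad = 5d 17 29 30 9f 68 95.  K' ⊕ opad = 37 7d 43 5a f5 02 ff.
Inner input = (K'⊕ipad) ∥ m = 5d 17 29 30 9f 68 95 ∥ 21 ca cb.
Inner hash: sum = 93+23+41+48+159+104+149+33+202+203 = 1055; mod 256 = 31 → 1f.
Outer input = (K'⊕opad) ∥ inner = 37 7d 43 5a f5 02 ff ∥ 1f.
Outer hash (tag): sum = 55+125+67+90+245+2+255+31 = 870; mod 256 = 102 → 66.

66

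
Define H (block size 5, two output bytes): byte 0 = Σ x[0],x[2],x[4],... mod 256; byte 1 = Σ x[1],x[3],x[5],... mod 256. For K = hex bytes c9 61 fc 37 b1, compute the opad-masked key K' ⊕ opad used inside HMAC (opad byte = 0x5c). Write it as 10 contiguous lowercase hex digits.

953da06bed

Key hex bytes c9 61 fc 37 b1 is exactly B = 5 bytes: K' = c9 61 fc 37 b1.
XOR each byte with 0x5c: c9⊕5c=95, 61⊕5c=3d, fc⊕5c=a0, 37⊕5c=6b, b1⊕5c=ed.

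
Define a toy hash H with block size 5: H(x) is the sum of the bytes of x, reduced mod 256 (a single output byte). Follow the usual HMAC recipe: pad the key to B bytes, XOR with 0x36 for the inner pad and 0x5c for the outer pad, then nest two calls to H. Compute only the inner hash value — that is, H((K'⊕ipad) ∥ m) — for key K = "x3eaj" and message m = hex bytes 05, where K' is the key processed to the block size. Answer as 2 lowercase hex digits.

Key "x3eaj" = 78 33 65 61 6a is exactly B = 5 bytes: K' = 78 33 65 61 6a.
K' ⊕ ipad = 4e 05 53 57 5c.
Inner input = 4e 05 53 57 5c ∥ 05.
Inner hash: sum = 78+5+83+87+92+5 = 350; mod 256 = 94 → 5e.

5e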